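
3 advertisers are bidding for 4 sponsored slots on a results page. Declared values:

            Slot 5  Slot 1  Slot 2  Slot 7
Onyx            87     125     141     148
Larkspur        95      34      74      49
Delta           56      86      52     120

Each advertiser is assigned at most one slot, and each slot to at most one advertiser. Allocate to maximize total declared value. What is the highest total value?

Optimal: Onyx→Slot 2 ($141), Larkspur→Slot 5 ($95), Delta→Slot 7 ($120) — total 141+95+120 = $356.
Column-greedy (each slot in turn goes to its best remaining advertiser) gives $272, worse by 84.
Every other assignment is strictly worse.

Maximum total: $356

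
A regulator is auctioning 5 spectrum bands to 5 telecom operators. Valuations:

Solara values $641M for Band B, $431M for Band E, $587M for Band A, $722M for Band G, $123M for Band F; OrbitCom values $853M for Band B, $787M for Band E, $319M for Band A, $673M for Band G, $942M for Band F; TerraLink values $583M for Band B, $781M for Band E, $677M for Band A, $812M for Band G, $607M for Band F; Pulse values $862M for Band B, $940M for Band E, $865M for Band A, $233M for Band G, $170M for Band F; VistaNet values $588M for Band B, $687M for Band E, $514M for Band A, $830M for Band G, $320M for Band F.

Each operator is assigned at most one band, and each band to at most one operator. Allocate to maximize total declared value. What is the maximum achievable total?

Treat this as an assignment problem: match each operator to one band.
Optimal: Solara→Band B ($641M), OrbitCom→Band F ($942M), TerraLink→Band E ($781M), Pulse→Band A ($865M), VistaNet→Band G ($830M) — total 641+942+781+865+830 = $4059M.
Column-greedy (each band in turn goes to its best remaining operator) gives $3279M, worse by 780.
Next-best assignment: Solara→Band B, OrbitCom→Band F, TerraLink→Band A, Pulse→Band E, VistaNet→Band G = $4030M.

Maximum total: $4059M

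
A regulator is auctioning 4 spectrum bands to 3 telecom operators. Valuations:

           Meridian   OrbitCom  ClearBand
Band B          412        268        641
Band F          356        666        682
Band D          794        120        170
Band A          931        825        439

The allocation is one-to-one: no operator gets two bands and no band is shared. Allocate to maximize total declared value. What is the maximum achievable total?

Treat this as an assignment problem: match each operator to one band.
Optimal: Meridian→Band D ($794M), OrbitCom→Band A ($825M), ClearBand→Band F ($682M) — total 794+825+682 = $2301M.
Max-entry greedy (repeatedly take the single best remaining cell) gives $1881M, worse by 420.
Swapping OrbitCom↔ClearBand (OrbitCom→Band F $666M, ClearBand→Band A $439M) loses 402.
Checked against all permutations: $2301M is optimal.

Maximum total: $2301M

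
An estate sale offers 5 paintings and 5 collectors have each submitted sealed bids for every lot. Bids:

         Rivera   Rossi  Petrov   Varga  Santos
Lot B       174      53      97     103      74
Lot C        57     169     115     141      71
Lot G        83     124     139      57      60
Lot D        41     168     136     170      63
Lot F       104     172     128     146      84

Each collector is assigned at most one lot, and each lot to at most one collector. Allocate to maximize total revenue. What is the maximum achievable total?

Max total: $736

This is the linear assignment problem.
Optimal: Rivera→Lot B ($174), Rossi→Lot C ($169), Petrov→Lot G ($139), Varga→Lot D ($170), Santos→Lot F ($84) — total 174+169+139+170+84 = $736.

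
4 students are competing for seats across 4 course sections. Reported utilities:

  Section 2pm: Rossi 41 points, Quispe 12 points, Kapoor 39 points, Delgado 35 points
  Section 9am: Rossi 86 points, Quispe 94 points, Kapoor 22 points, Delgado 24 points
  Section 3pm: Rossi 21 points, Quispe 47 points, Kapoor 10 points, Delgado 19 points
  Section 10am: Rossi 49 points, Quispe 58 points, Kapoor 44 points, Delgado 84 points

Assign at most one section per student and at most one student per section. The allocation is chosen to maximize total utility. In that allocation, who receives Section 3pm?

Treat this as an assignment problem: match each student to one section.
Optimal: Rossi→Section 9am (86 points), Quispe→Section 3pm (47 points), Kapoor→Section 2pm (39 points), Delgado→Section 10am (84 points) — total 86+47+39+84 = 256 points.
Column-greedy (each section in turn goes to its best remaining student) gives 198 points, worse by 58.
Next-best assignment: Rossi→Section 3pm, Quispe→Section 9am, Kapoor→Section 2pm, Delgado→Section 10am = 238 points.
Every other assignment is strictly worse.
Quispe's own top section is Section 9am (94 points), but forcing Quispe→Section 9am and reassigning the rest optimally gives only 238 points — worse by 18.

Quispe receives Section 3pm.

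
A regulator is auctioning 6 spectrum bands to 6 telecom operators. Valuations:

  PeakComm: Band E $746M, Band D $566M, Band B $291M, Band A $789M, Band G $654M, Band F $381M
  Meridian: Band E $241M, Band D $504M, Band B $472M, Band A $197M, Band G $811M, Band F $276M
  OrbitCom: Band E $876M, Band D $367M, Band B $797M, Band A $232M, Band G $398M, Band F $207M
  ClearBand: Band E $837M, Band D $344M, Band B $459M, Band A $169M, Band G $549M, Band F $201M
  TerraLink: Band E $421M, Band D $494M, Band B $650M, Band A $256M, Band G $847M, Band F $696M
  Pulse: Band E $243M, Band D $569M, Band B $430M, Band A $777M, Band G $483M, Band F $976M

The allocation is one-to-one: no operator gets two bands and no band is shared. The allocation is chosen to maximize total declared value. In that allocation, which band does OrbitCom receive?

Optimal: PeakComm→Band A ($789M), Meridian→Band D ($504M), OrbitCom→Band B ($797M), ClearBand→Band E ($837M), TerraLink→Band G ($847M), Pulse→Band F ($976M) — total 789+504+797+837+847+976 = $4750M.
Row-greedy (each operator in turn takes its best remaining band) gives $4200M, worse by 550.
Next-best assignment: PeakComm→Band A, Meridian→Band G, OrbitCom→Band B, ClearBand→Band E, TerraLink→Band D, Pulse→Band F = $4704M.
No other one-to-one assignment exceeds $4750M.
OrbitCom's own top band is Band E ($876M), but forcing OrbitCom→Band E and reassigning the rest optimally gives only $4451M — worse by 299.

OrbitCom receives Band B.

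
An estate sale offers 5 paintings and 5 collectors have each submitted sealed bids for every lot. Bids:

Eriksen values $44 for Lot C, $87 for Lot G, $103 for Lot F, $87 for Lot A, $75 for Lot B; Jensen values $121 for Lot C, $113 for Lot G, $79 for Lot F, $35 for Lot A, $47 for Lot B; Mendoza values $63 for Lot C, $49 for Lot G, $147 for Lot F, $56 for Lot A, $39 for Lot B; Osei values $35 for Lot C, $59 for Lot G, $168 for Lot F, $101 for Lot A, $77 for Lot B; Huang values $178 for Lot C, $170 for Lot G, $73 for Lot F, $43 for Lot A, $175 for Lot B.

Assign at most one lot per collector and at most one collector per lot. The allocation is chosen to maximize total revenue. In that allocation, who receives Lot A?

Optimal: Eriksen→Lot G ($87), Jensen→Lot C ($121), Mendoza→Lot F ($147), Osei→Lot A ($101), Huang→Lot B ($175) — total 87+121+147+101+175 = $631.
Osei's own top lot is Lot F ($168), but forcing Osei→Lot F and reassigning the rest optimally gives only $607 — worse by 24.

Osei receives Lot A.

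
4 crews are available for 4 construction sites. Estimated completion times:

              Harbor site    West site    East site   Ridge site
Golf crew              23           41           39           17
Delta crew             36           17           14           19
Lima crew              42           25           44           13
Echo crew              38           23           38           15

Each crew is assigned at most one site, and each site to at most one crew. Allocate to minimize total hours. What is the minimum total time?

Minimum total: 73 hours

This is a one-to-one assignment (minimum-cost bipartite matching).
Optimal: Golf crew→Harbor site (23 hours), Delta crew→East site (14 hours), Lima crew→Ridge site (13 hours), Echo crew→West site (23 hours) — total 23+14+13+23 = 73 hours.
Row-greedy (each crew in turn takes its cheapest remaining site) gives 94 hours, worse by 21.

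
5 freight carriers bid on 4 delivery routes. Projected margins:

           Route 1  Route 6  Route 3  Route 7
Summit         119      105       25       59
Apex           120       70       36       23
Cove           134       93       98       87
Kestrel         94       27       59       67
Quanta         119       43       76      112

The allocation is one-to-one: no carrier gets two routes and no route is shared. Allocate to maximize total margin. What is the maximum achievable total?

Maximum total: $435k

This is the linear assignment problem.
Optimal: Apex→Route 1 ($120k), Summit→Route 6 ($105k), Cove→Route 3 ($98k), Quanta→Route 7 ($112k) — total 120+105+98+112 = $435k.
Next-best assignment: Cove→Route 1, Summit→Route 6, Kestrel→Route 3, Quanta→Route 7 = $410k.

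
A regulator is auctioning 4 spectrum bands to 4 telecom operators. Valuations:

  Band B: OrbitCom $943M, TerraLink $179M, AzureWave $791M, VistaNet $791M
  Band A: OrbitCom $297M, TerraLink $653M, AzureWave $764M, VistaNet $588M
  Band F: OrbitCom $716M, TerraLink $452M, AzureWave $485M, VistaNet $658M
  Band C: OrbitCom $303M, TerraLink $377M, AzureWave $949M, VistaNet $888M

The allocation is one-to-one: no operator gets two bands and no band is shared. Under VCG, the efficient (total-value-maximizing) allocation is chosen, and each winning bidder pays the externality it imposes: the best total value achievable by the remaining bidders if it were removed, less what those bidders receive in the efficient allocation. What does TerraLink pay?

TerraLink pays $45M.

Efficient allocation: OrbitCom→Band B ($943M), TerraLink→Band A ($653M), AzureWave→Band C ($949M), VistaNet→Band F ($658M); total welfare W = $3203M.
TerraLink receives Band A at value $653M, so the others get W − 653 = $2550M.
Without TerraLink: best allocation of the remaining 3 bidders over all 4 bands is OrbitCom→Band B ($943M), AzureWave→Band A ($764M), VistaNet→Band C ($888M), total $2595M.
VCG payment = (others' best without TerraLink) − (others' welfare with TerraLink) = 2595 − 2550 = $45M.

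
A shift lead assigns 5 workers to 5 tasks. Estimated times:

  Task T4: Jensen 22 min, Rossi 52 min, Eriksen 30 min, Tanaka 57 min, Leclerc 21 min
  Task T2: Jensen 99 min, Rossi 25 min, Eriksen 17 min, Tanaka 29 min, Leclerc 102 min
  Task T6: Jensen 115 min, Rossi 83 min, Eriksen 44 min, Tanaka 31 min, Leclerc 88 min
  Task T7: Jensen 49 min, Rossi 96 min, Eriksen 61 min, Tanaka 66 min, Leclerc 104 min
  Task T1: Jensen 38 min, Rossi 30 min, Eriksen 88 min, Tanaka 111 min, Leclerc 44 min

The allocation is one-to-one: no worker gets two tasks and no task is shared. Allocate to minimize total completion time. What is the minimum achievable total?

This is the linear assignment problem.
Optimal: Jensen→Task T7 (49 min), Rossi→Task T1 (30 min), Eriksen→Task T2 (17 min), Tanaka→Task T6 (31 min), Leclerc→Task T4 (21 min) — total 49+30+17+31+21 = 148 min.
Row-greedy (each worker in turn takes its cheapest remaining task) gives 201 min, worse by 53.
Next-best assignment: Jensen→Task T7, Rossi→Task T1, Eriksen→Task T6, Tanaka→Task T2, Leclerc→Task T4 = 173 min.
Every other assignment is strictly worse.

Minimum total: 148 min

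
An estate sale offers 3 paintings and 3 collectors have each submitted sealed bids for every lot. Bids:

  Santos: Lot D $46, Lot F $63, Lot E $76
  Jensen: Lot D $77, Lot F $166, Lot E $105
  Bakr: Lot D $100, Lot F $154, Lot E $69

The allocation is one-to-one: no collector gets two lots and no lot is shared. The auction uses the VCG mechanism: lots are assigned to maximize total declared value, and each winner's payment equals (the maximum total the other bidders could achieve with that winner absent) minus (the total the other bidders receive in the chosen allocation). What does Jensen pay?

Jensen pays $54.

Efficient allocation: Santos→Lot E ($76), Jensen→Lot F ($166), Bakr→Lot D ($100); total welfare W = $342.
Jensen receives Lot F at value $166, so the others get W − 166 = $176.
Without Jensen: best allocation of the remaining 2 bidders over all 3 lots is Santos→Lot E ($76), Bakr→Lot F ($154), total $230.
VCG payment = (others' best without Jensen) − (others' welfare with Jensen) = 230 − 176 = $54.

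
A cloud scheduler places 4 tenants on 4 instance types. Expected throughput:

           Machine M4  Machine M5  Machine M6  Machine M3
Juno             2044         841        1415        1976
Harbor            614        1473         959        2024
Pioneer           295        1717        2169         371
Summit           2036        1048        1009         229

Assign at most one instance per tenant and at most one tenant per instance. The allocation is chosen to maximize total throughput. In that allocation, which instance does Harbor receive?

Optimal: Juno→Machine M3 (1976 ops/s), Harbor→Machine M5 (1473 ops/s), Pioneer→Machine M6 (2169 ops/s), Summit→Machine M4 (2036 ops/s) — total 1976+1473+2169+2036 = 7654 ops/s.
Column-greedy (each instance in turn goes to its best remaining tenant) gives 6794 ops/s, worse by 860.
Next-best assignment: Juno→Machine M4, Harbor→Machine M3, Pioneer→Machine M6, Summit→Machine M5 = 7285 ops/s.
Swapping Pioneer↔Summit (Pioneer→Machine M4 295 ops/s, Summit→Machine M6 1009 ops/s) loses 2901.
Every other assignment is strictly worse.
Harbor's own top instance is Machine M3 (2024 ops/s), but forcing Harbor→Machine M3 and reassigning the rest optimally gives only 7285 ops/s — worse by 369.

Harbor receives Machine M5.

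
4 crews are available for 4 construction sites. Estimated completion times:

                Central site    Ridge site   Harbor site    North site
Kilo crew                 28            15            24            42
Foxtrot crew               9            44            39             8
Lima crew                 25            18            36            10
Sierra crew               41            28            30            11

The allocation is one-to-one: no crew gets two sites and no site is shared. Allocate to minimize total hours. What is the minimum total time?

Optimal: Kilo crew→Harbor site (24 hours), Foxtrot crew→Central site (9 hours), Lima crew→Ridge site (18 hours), Sierra crew→North site (11 hours) — total 24+9+18+11 = 62 hours.
Min-entry greedy (repeatedly take the single cheapest remaining cell) gives 78 hours, worse by 16.
Next-best assignment: Kilo crew→Ridge site, Foxtrot crew→Central site, Lima crew→North site, Sierra crew→Harbor site = 64 hours.

Min total: 62 hours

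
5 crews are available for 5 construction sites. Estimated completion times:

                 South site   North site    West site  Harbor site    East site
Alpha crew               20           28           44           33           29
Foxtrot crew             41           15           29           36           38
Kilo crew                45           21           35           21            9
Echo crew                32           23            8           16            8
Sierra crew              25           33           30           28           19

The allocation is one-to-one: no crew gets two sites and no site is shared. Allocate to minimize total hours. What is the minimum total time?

Min total: 80 hours

Optimal: Alpha crew→South site (20 hours), Foxtrot crew→North site (15 hours), Kilo crew→East site (9 hours), Echo crew→West site (8 hours), Sierra crew→Harbor site (28 hours) — total 20+15+9+8+28 = 80 hours.
Column-greedy (each site in turn goes to its cheapest remaining crew) gives 83 hours, worse by 3.
Next-best assignment: Alpha crew→South site, Foxtrot crew→North site, Kilo crew→Harbor site, Echo crew→West site, Sierra crew→East site = 83 hours.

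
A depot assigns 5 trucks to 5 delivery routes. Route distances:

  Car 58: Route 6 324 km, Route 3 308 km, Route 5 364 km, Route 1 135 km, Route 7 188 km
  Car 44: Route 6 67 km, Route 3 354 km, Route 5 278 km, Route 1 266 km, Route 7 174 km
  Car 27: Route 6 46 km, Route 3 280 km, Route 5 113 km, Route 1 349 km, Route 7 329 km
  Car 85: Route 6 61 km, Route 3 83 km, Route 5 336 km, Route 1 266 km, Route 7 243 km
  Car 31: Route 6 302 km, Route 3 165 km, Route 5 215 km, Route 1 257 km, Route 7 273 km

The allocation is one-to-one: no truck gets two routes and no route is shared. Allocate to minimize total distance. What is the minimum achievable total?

Optimal: Car 58→Route 1 (135 km), Car 44→Route 7 (174 km), Car 27→Route 5 (113 km), Car 85→Route 6 (61 km), Car 31→Route 3 (165 km) — total 135+174+113+61+165 = 648 km.
Column-greedy (each route in turn goes to its cheapest remaining truck) gives 653 km, worse by 5.
Next-best assignment: Car 58→Route 1, Car 44→Route 7, Car 27→Route 6, Car 85→Route 3, Car 31→Route 5 = 653 km.
Checked against all permutations: 648 km is optimal.

Minimum total: 648 km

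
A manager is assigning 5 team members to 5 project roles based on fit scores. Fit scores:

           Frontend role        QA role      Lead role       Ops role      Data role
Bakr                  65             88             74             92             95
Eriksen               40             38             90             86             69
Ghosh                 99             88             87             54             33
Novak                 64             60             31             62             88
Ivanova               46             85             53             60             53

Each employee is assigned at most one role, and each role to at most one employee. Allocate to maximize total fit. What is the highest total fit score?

Optimal: Bakr→Ops role (92 pts), Eriksen→Lead role (90 pts), Ghosh→Frontend role (99 pts), Novak→Data role (88 pts), Ivanova→QA role (85 pts) — total 92+90+99+88+85 = 454 pts.
Next-best assignment: Bakr→Lead role, Eriksen→Ops role, Ghosh→Frontend role, Novak→Data role, Ivanova→QA role = 432 pts.
Swapping Ghosh↔Eriksen (Ghosh→Lead role 87 pts, Eriksen→Frontend role 40 pts) loses 62.
Every other assignment is strictly worse.

Maximum total: 454 pts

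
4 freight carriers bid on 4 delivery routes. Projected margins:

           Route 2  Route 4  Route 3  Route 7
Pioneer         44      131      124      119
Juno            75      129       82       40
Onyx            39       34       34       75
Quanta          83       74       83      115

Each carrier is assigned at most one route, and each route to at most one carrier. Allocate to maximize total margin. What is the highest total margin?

Optimal: Pioneer→Route 3 ($124k), Juno→Route 4 ($129k), Onyx→Route 7 ($75k), Quanta→Route 2 ($83k) — total 124+129+75+83 = $411k.
Row-greedy (each carrier in turn takes its best remaining route) gives $371k, worse by 40.
Next-best assignment: Pioneer→Route 3, Juno→Route 4, Onyx→Route 2, Quanta→Route 7 = $407k.
Swapping Onyx↔Pioneer (Onyx→Route 3 $34k, Pioneer→Route 7 $119k) loses 46.
Checked against all permutations: $411k is optimal.

Maximum total: $411k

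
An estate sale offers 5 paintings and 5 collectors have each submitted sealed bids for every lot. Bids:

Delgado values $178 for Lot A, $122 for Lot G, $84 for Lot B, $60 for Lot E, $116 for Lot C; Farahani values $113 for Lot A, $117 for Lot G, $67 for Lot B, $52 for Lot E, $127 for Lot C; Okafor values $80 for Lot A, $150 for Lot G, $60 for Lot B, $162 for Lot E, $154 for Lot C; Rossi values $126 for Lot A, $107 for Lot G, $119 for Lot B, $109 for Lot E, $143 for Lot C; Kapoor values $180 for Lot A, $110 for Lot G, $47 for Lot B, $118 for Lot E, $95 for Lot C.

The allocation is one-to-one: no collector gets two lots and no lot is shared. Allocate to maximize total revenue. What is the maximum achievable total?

Optimal: Delgado→Lot G ($122), Farahani→Lot C ($127), Okafor→Lot E ($162), Rossi→Lot B ($119), Kapoor→Lot A ($180) — total 122+127+162+119+180 = $710.
Column-greedy (each lot in turn goes to its best remaining collector) gives $636, worse by 74.

Maximum total: $710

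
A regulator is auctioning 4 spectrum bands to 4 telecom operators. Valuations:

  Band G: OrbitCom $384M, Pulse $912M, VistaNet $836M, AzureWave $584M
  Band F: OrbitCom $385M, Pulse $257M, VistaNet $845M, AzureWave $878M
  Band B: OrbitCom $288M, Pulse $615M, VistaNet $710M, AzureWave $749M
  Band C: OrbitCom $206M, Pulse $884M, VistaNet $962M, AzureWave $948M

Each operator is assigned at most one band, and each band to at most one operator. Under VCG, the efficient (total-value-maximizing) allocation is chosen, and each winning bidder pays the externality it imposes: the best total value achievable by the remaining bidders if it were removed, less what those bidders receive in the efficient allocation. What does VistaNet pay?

Efficient allocation: OrbitCom→Band B ($288M), Pulse→Band G ($912M), VistaNet→Band C ($962M), AzureWave→Band F ($878M); total welfare W = $3040M.
VistaNet receives Band C at value $962M, so the others get W − 962 = $2078M.
Without VistaNet: best allocation of the remaining 3 bidders over all 4 bands is OrbitCom→Band F ($385M), Pulse→Band G ($912M), AzureWave→Band C ($948M), total $2245M.
VCG payment = (others' best without VistaNet) − (others' welfare with VistaNet) = 2245 − 2078 = $167M.

VistaNet pays $167M.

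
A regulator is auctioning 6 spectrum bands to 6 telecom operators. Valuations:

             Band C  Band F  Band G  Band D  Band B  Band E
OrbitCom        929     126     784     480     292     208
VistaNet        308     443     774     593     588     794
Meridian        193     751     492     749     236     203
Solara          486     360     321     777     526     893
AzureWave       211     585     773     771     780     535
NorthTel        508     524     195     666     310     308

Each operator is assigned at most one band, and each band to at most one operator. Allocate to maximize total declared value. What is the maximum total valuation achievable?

Max total: $4793M

This is the linear assignment problem.
Optimal: OrbitCom→Band C ($929M), VistaNet→Band G ($774M), Meridian→Band F ($751M), Solara→Band E ($893M), AzureWave→Band B ($780M), NorthTel→Band D ($666M) — total 929+774+751+893+780+666 = $4793M.
Next-best assignment: OrbitCom→Band C, VistaNet→Band G, Meridian→Band D, Solara→Band E, AzureWave→Band B, NorthTel→Band F = $4649M.
Swapping NorthTel↔Solara (NorthTel→Band E $308M, Solara→Band D $777M) loses 474.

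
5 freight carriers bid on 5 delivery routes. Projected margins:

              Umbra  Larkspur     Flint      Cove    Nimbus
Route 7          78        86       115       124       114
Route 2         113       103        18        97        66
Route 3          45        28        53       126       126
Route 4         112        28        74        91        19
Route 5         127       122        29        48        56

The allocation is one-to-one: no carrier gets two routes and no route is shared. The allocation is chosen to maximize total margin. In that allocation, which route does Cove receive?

This is a one-to-one assignment (maximum-weight bipartite matching).
Optimal: Umbra→Route 4 ($112k), Larkspur→Route 5 ($122k), Flint→Route 7 ($115k), Cove→Route 2 ($97k), Nimbus→Route 3 ($126k) — total 112+122+115+97+126 = $572k.
Column-greedy (each route in turn goes to its best remaining carrier) gives $559k, worse by 13.
Next-best assignment: Umbra→Route 2, Larkspur→Route 5, Flint→Route 7, Cove→Route 4, Nimbus→Route 3 = $567k.
Cove's own top route is Route 3 ($126k), but forcing Cove→Route 3 and reassigning the rest optimally gives only $549k — worse by 23.

Cove receives Route 2.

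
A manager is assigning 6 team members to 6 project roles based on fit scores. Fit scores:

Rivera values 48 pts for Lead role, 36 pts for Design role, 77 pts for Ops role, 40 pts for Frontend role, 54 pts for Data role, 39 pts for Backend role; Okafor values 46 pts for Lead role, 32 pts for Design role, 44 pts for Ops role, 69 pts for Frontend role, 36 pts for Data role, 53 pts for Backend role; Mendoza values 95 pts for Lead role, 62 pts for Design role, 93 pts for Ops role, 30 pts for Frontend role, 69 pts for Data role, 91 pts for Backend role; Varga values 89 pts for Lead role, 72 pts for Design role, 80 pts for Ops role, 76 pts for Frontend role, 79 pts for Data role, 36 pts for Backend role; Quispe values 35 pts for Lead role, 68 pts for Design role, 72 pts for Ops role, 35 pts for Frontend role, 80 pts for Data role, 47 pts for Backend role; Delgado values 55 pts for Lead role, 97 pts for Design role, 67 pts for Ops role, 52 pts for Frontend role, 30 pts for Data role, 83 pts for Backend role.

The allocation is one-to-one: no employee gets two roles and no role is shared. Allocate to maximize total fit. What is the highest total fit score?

Maximum total: 503 pts

This is the linear assignment problem.
Optimal: Rivera→Ops role (77 pts), Okafor→Frontend role (69 pts), Mendoza→Backend role (91 pts), Varga→Lead role (89 pts), Quispe→Data role (80 pts), Delgado→Design role (97 pts) — total 77+69+91+89+80+97 = 503 pts.
Column-greedy (each role in turn goes to its best remaining employee) gives 460 pts, worse by 43.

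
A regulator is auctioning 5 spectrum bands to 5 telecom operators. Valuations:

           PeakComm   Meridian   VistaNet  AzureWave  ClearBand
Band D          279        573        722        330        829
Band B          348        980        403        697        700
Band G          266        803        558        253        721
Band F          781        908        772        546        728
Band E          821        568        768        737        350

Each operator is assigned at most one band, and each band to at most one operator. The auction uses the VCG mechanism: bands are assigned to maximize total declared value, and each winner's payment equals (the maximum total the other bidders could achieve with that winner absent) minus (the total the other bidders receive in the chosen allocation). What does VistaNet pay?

VistaNet pays $108M.

Efficient allocation: PeakComm→Band F ($781M), Meridian→Band B ($980M), VistaNet→Band D ($722M), AzureWave→Band E ($737M), ClearBand→Band G ($721M); total welfare W = $3941M.
VistaNet receives Band D at value $722M, so the others get W − 722 = $3219M.
Without VistaNet: best allocation of the remaining 4 bidders over all 5 bands is PeakComm→Band F ($781M), Meridian→Band B ($980M), AzureWave→Band E ($737M), ClearBand→Band D ($829M), total $3327M.
VCG payment = (others' best without VistaNet) − (others' welfare with VistaNet) = 3327 − 3219 = $108M.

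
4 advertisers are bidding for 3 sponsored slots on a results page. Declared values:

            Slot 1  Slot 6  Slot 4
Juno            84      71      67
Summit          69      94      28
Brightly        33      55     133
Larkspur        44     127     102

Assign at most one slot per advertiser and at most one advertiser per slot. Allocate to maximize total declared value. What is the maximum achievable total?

Optimal: Juno→Slot 1 ($84), Larkspur→Slot 6 ($127), Brightly→Slot 4 ($133) — total 84+127+133 = $344.
Row-greedy (each advertiser in turn takes its best remaining slot) gives $311, worse by 33.
Next-best assignment: Summit→Slot 1, Larkspur→Slot 6, Brightly→Slot 4 = $329.
Checked against all permutations: $344 is optimal.

Maximum total: $344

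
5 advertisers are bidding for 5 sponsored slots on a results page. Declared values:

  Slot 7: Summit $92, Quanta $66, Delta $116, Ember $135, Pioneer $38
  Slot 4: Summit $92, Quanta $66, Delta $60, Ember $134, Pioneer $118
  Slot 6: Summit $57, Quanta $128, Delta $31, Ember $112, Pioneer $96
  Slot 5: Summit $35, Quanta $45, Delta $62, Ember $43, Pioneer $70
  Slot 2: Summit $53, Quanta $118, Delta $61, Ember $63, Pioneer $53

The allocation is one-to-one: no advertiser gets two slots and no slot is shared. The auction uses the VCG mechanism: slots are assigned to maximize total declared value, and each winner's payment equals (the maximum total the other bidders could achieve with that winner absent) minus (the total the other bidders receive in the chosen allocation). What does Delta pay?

Delta pays $49.

Efficient allocation: Summit→Slot 4 ($92), Quanta→Slot 2 ($118), Delta→Slot 7 ($116), Ember→Slot 6 ($112), Pioneer→Slot 5 ($70); total welfare W = $508.
Delta receives Slot 7 at value $116, so the others get W − 116 = $392.
Without Delta: best allocation of the remaining 4 bidders over all 5 slots is Summit→Slot 4 ($92), Quanta→Slot 2 ($118), Ember→Slot 7 ($135), Pioneer→Slot 6 ($96), total $441.
VCG payment = (others' best without Delta) − (others' welfare with Delta) = 441 − 392 = $49.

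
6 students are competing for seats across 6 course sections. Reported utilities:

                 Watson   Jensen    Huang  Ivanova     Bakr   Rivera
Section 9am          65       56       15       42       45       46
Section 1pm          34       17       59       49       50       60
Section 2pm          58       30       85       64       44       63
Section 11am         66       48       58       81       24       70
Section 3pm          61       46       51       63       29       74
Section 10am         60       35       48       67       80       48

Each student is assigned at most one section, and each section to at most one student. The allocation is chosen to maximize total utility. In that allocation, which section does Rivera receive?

This is a one-to-one assignment (maximum-weight bipartite matching).
Optimal: Watson→Section 3pm (61 points), Jensen→Section 9am (56 points), Huang→Section 2pm (85 points), Ivanova→Section 11am (81 points), Bakr→Section 10am (80 points), Rivera→Section 1pm (60 points) — total 61+56+85+81+80+60 = 423 points.
Column-greedy (each section in turn goes to its best remaining student) gives 417 points, worse by 6.
Checked against all permutations: 423 points is optimal.
Rivera's own top section is Section 3pm (74 points), but forcing Rivera→Section 3pm and reassigning the rest optimally gives only 410 points — worse by 13.

Rivera receives Section 1pm.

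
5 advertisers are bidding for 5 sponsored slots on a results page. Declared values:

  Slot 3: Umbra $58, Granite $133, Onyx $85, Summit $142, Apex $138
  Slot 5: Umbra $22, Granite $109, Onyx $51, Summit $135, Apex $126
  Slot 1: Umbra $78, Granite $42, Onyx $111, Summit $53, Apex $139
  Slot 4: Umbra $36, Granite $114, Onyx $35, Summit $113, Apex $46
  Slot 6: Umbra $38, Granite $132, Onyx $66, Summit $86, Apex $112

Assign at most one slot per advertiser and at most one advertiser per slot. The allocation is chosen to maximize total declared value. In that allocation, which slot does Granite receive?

Granite receives Slot 6.

This is the linear assignment problem.
Optimal: Umbra→Slot 4 ($36), Granite→Slot 6 ($132), Onyx→Slot 1 ($111), Summit→Slot 5 ($135), Apex→Slot 3 ($138) — total 36+132+111+135+138 = $552.
Max-entry greedy (repeatedly take the single best remaining cell) gives $500, worse by 52.
Next-best assignment: Umbra→Slot 4, Granite→Slot 6, Onyx→Slot 1, Summit→Slot 3, Apex→Slot 5 = $547.
Swapping Apex↔Umbra (Apex→Slot 4 $46, Umbra→Slot 3 $58) loses 70.
Checked against all permutations: $552 is optimal.
Granite's own top slot is Slot 3 ($133), but forcing Granite→Slot 3 and reassigning the rest optimally gives only $527 — worse by 25.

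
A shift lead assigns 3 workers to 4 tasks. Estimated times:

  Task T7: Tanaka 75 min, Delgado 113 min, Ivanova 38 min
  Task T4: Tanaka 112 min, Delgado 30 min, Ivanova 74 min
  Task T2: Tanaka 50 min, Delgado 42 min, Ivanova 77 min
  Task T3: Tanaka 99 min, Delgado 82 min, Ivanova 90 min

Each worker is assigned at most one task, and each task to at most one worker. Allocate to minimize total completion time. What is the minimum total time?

Minimum total: 118 min

Optimal: Tanaka→Task T2 (50 min), Delgado→Task T4 (30 min), Ivanova→Task T7 (38 min) — total 50+30+38 = 118 min.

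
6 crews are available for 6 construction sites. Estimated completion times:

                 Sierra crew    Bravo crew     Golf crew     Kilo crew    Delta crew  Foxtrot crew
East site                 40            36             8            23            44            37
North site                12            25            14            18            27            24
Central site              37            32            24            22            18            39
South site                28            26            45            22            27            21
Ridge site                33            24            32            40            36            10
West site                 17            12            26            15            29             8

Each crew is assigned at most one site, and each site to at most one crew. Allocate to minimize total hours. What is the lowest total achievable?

Treat this as an assignment problem: match each crew to one site.
Optimal: Sierra crew→North site (12 hours), Bravo crew→West site (12 hours), Golf crew→East site (8 hours), Kilo crew→South site (22 hours), Delta crew→Central site (18 hours), Foxtrot crew→Ridge site (10 hours) — total 12+12+8+22+18+10 = 82 hours.
Row-greedy (each crew in turn takes its cheapest remaining site) gives 91 hours, worse by 9.
Next-best assignment: Sierra crew→North site, Bravo crew→South site, Golf crew→East site, Kilo crew→West site, Delta crew→Central site, Foxtrot crew→Ridge site = 89 hours.
No other one-to-one assignment undercuts 82 hours.

Min total: 82 hours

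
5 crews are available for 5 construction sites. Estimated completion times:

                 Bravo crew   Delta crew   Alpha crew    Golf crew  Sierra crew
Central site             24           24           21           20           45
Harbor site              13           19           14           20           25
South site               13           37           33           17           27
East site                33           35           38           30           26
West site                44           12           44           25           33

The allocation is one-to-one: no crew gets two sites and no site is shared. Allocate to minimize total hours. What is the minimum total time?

Min total: 85 hours

This is a one-to-one assignment (minimum-cost bipartite matching).
Optimal: Bravo crew→South site (13 hours), Delta crew→West site (12 hours), Alpha crew→Harbor site (14 hours), Golf crew→Central site (20 hours), Sierra crew→East site (26 hours) — total 13+12+14+20+26 = 85 hours.
Row-greedy (each crew in turn takes its cheapest remaining site) gives 89 hours, worse by 4.
Swapping Sierra crew↔Bravo crew (Sierra crew→South site 27 hours, Bravo crew→East site 33 hours) adds 21.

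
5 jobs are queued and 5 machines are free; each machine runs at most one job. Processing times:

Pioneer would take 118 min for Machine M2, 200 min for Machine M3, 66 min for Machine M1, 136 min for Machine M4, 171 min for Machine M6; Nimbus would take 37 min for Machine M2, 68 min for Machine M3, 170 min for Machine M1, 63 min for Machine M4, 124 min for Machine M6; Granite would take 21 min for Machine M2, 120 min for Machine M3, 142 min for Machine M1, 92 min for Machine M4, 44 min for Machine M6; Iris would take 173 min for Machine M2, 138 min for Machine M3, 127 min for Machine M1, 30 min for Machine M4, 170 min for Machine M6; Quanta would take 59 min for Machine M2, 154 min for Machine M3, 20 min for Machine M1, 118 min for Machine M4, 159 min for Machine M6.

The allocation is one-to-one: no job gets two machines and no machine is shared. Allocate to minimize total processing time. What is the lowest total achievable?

Optimal: Pioneer→Machine M1 (66 min), Nimbus→Machine M3 (68 min), Granite→Machine M6 (44 min), Iris→Machine M4 (30 min), Quanta→Machine M2 (59 min) — total 66+68+44+30+59 = 267 min.
Row-greedy (each job in turn takes its cheapest remaining machine) gives 331 min, worse by 64.

Min total: 267 min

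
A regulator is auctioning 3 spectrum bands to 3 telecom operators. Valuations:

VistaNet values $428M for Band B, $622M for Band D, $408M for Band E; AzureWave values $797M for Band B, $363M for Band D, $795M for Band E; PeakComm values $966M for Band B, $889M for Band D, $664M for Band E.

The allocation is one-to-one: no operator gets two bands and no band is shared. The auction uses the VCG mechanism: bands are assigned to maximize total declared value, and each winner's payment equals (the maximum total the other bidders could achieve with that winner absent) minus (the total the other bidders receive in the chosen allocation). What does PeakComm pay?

PeakComm pays $2M.

Efficient allocation: VistaNet→Band D ($622M), AzureWave→Band E ($795M), PeakComm→Band B ($966M); total welfare W = $2383M.
PeakComm receives Band B at value $966M, so the others get W − 966 = $1417M.
Without PeakComm: best allocation of the remaining 2 bidders over all 3 bands is VistaNet→Band D ($622M), AzureWave→Band B ($797M), total $1419M.
VCG payment = (others' best without PeakComm) − (others' welfare with PeakComm) = 1419 − 1417 = $2M.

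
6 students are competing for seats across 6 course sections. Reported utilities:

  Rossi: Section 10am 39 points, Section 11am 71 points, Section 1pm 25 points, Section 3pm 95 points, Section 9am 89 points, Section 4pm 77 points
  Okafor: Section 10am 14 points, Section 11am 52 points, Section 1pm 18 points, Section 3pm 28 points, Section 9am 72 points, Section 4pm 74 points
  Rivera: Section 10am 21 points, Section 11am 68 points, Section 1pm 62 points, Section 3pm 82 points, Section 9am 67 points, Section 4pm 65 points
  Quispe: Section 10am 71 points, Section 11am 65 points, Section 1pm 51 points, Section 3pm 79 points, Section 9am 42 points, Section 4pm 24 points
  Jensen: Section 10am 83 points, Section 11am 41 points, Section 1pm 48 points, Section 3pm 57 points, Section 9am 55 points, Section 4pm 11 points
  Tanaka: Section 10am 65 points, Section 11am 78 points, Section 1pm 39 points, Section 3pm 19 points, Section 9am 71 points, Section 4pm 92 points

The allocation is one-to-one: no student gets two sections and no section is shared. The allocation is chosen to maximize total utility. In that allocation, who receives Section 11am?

Quispe receives Section 11am.

This is the linear assignment problem.
Optimal: Rossi→Section 3pm (95 points), Okafor→Section 9am (72 points), Rivera→Section 1pm (62 points), Quispe→Section 11am (65 points), Jensen→Section 10am (83 points), Tanaka→Section 4pm (92 points) — total 95+72+62+65+83+92 = 469 points.
Row-greedy (each student in turn takes its best remaining section) gives 402 points, worse by 67.
Swapping Okafor↔Rivera (Okafor→Section 1pm 18 points, Rivera→Section 9am 67 points) loses 49.
No other one-to-one assignment exceeds 469 points.
Quispe's own top section is Section 3pm (79 points), but forcing Quispe→Section 3pm and reassigning the rest optimally gives only 465 points — worse by 4.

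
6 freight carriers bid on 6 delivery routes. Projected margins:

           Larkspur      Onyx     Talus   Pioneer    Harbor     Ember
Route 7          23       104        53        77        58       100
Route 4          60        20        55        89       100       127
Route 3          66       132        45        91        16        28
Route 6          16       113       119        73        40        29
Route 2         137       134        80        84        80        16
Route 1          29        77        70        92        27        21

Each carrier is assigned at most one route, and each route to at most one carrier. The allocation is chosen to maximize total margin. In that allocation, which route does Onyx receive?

Optimal: Larkspur→Route 2 ($137k), Onyx→Route 3 ($132k), Talus→Route 6 ($119k), Pioneer→Route 1 ($92k), Harbor→Route 4 ($100k), Ember→Route 7 ($100k) — total 137+132+119+92+100+100 = $680k.
Max-entry greedy (repeatedly take the single best remaining cell) gives $665k, worse by 15.
Swapping Harbor↔Larkspur (Harbor→Route 2 $80k, Larkspur→Route 4 $60k) loses 97.
No other one-to-one assignment exceeds $680k.
Onyx's own top route is Route 2 ($134k), but forcing Onyx→Route 2 and reassigning the rest optimally gives only $611k — worse by 69.

Onyx receives Route 3.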